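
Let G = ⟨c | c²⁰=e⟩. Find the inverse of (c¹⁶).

The order of (c¹⁶) is 5 (smallest k with (c¹⁶)ᵏ = e), so (c¹⁶)⁻¹ = (c¹⁶)⁴ = c⁴.
Check: (c¹⁶) · (c⁴) → (c¹⁶) · c⁴ = e, giving e as required.

Answer: c⁴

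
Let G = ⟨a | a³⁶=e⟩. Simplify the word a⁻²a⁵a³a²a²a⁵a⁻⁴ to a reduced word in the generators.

Multiply left to right, reducing at each step:
  (a³⁴) · a⁵ = a³
  (a³) · a³ = a⁶
  (a⁶) · a² = a⁸
  (a⁸) · a² = a¹⁰
  (a¹⁰) · a⁵ = a¹⁵
  (a¹⁵) · a⁻⁴ = a¹¹

Answer: a¹¹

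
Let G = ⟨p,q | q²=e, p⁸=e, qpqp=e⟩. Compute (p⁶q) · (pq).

Compute (p⁶q) · (pq) by multiplying left to right and reducing via the relations at each step:
  (p⁶q) · p = p⁵q
  (p⁵q) · q = p⁵

Answer: p⁵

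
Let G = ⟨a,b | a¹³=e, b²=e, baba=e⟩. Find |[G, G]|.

G' = [G, G] is generated by all commutators. The generator-pair commutators are: [a, b] = a².
The subgroup they normally generate is {e, a, a², a³, a⁴, a⁵, a⁶, a⁷, a⁸, a⁹, a¹⁰, a¹¹, a¹²}, of order 13.
Check: |G/G'| = 26/13 = 2 is the order of the abelianisation.

Answer: 13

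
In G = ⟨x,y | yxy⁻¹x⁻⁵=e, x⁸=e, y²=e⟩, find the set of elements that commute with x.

⟨x⟩ ⊆ C_G(x) since powers of x commute with x; so |C_G(x)| ≥ |⟨x⟩| = 8.
By orbit–stabilizer, |C_G(x)| = |G| / |conj. class of x| = 16 / 2 = 8.
The 8 elements commuting with x are {e, x, x², x³, x⁴, x⁵, x⁶, x⁷}.

Answer: {e, x, x², x³, x⁴, x⁵, x⁶, x⁷}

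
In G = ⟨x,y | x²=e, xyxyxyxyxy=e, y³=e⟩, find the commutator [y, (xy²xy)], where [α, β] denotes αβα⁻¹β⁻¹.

[y, (xy²xy)] = y·(xy²xy)·y⁻¹·(xy²xy)⁻¹.
  y · (xy²xy) = yxy²xy
  (yxy²xy) · (y²) = yxy²x
  (yxy²x) · (y²xyx) = y²xyxy²x

Answer: y²xyxy²x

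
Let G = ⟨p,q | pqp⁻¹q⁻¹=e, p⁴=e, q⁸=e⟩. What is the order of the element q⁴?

Compute successive powers until reaching e:
  (q⁴)¹ = q⁴, (q⁴)² = e.
The smallest positive k with (q⁴)ᵏ = e is 2.

Answer: 2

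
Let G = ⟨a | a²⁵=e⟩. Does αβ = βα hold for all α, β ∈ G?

G has a single generator, so G is cyclic and hence abelian.

Answer: Yes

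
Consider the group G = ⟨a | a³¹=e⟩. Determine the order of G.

G is generated by a single element, so G is cyclic. The relator gives a³¹ = e and no smaller power is forced to be e, so the 31 powers {a, e, a², a³, a⁴, a⁵, a⁶, a⁷, a⁸, a⁹, a²², a²³, a²¹, a²⁰, a²⁴, a²⁵, a²⁶, a²⁷, a²⁸, a²⁹, a³⁰, a¹², a¹³, a¹¹, a¹⁰, a¹⁴, a¹⁵, a¹⁶, a¹⁷, a¹⁸, a¹⁹} are distinct. Hence |G| = 31.

Answer: 31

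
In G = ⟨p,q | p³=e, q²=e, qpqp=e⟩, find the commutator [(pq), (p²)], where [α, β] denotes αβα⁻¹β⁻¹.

[(pq), (p²)] = (pq)·(p²)·(pq)⁻¹·(p²)⁻¹.
  (pq) · (p²) = p²q
  (p²q) · (pq) = p
  p · p = p²

Answer: p²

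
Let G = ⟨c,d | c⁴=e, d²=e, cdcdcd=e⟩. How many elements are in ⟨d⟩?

|⟨d⟩| equals the order of d. Compute successive powers until reaching e:
  d¹ = d, d² = e.
The smallest positive k with dᵏ = e is 2, so |⟨d⟩| = 2.

Answer: 2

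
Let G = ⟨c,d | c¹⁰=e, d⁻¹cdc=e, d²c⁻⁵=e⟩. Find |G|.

Enumerate words in the generators, reducing via the relations: the distinct elements are
  {c, d, e, cd, c², c³, c⁴, c⁵, c⁶, c⁷, c⁸, c⁹, c²d, c³d, c⁴d, d⁻¹, cd⁻¹, c²d⁻¹, c³d⁻¹, c⁴d⁻¹}.
No further products give new elements, so |G| = 20.

Answer: 20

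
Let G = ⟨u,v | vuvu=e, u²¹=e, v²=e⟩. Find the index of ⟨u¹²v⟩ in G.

First find ord(u¹²v) by computing successive powers:
  (u¹²v)¹ = u¹²v, (u¹²v)² = e.
So |⟨u¹²v⟩| = ord(u¹²v) = 2. With |G| = 42, by Lagrange [G : ⟨u¹²v⟩] = 42/2 = 21.

Answer: 21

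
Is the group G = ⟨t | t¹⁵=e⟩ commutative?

G has a single generator, so G is cyclic and hence abelian.

Answer: Yes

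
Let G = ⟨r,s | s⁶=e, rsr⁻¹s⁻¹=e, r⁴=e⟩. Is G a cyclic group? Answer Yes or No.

|G| = 24, but the maximum element order in G is 12 < 24. No single element generates all of G, so G is not cyclic.

Answer: No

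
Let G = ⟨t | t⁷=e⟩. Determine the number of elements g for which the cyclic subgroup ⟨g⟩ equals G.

G is cyclic of order 7. An element generates G iff its order is 7, and a cyclic group of order 7 has exactly φ(7) = 6 such elements.

Answer: 6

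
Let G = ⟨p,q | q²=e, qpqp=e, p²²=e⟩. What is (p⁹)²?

Compute successive powers of (p⁹), reducing at each step:
  (p⁹)²: (p⁹) · p⁹ = p¹⁸

Answer: p¹⁸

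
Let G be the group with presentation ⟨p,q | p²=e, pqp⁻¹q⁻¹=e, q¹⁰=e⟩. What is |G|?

Enumerate words in the generators, reducing via the relations: the distinct elements are
  {e, p, q, pq, q², q³, q⁴, q⁵, q⁶, q⁷, q⁸, q⁹, pq², pq³, pq⁴, pq⁵, pq⁶, pq⁷, pq⁸, pq⁹}.
No further products give new elements, so |G| = 20.

Answer: 20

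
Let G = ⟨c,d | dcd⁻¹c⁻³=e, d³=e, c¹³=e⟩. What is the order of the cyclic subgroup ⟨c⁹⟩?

|⟨c⁹⟩| equals the order of c⁹. Compute successive powers until reaching e:
  (c⁹)¹ = c⁹, (c⁹)² = c⁵, (c⁹)³ = c, (c⁹)⁴ = c¹⁰, (c⁹)⁵ = c⁶, (c⁹)⁶ = c², (c⁹)⁷ = c¹¹, (c⁹)⁸ = c⁷, (c⁹)⁹ = c³, (c⁹)¹⁰ = c¹², (c⁹)¹¹ = c⁸, (c⁹)¹² = c⁴, (c⁹)¹³ = e.
The smallest positive k with (c⁹)ᵏ = e is 13, so |⟨c⁹⟩| = 13.

Answer: 13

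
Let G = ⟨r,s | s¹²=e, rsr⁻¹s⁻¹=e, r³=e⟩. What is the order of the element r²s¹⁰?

Compute successive powers until reaching e:
  (r²s¹⁰)¹ = r²s¹⁰, (r²s¹⁰)² = rs⁸, (r²s¹⁰)³ = s⁶, (r²s¹⁰)⁴ = r²s⁴, (r²s¹⁰)⁵ = rs², (r²s¹⁰)⁶ = e.
The smallest positive k with (r²s¹⁰)ᵏ = e is 6.

Answer: 6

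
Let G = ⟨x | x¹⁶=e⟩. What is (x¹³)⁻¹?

The order of (x¹³) is 16 (smallest k with (x¹³)ᵏ = e), so (x¹³)⁻¹ = (x¹³)¹⁵ = x³.
Check: (x¹³) · (x³) → (x¹³) · x³ = e, giving e as required.

Answer: x³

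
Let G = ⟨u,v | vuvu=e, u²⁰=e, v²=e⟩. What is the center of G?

An element z ∈ Z(G) iff z commutes with every generator.
For example u¹⁰ is central: (u¹⁰)·u = u¹¹ = u·(u¹⁰); (u¹⁰)·v = u¹⁰v = v·(u¹⁰).
Whereas u ∉ Z(G) since u·v = uv ≠ u¹⁹v = v·u.
Checking each of the 40 elements this way gives Z(G) = {e, u¹⁰}, of order 2.

Answer: {e, u¹⁰}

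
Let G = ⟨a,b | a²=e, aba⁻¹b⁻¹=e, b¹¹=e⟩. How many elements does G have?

Enumerate words in the generators, reducing via the relations: the distinct elements are
  {a, b, e, ab, b², b³, b⁴, b⁵, b⁶, b⁷, b⁸, b⁹, ab², ab³, ab⁴, ab⁵, ab⁶, ab⁷, ab⁸, ab⁹, b¹⁰, ab¹⁰}.
No further products give new elements, so |G| = 22.

Answer: 22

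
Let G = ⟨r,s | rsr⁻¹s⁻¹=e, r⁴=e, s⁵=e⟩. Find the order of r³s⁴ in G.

Compute successive powers until reaching e:
  (r³s⁴)¹ = r³s⁴, (r³s⁴)² = r²s³, (r³s⁴)³ = rs², (r³s⁴)⁴ = s, (r³s⁴)⁵ = r³, (r³s⁴)⁶ = r²s⁴, (r³s⁴)⁷ = rs³, (r³s⁴)⁸ = s², (r³s⁴)⁹ = r³s, (r³s⁴)¹⁰ = r², (r³s⁴)¹¹ = rs⁴, (r³s⁴)¹² = s³, (r³s⁴)¹³ = r³s², (r³s⁴)¹⁴ = r²s, (r³s⁴)¹⁵ = r, (r³s⁴)¹⁶ = s⁴, (r³s⁴)¹⁷ = r³s³, (r³s⁴)¹⁸ = r²s², (r³s⁴)¹⁹ = rs, (r³s⁴)²⁰ = e.
The smallest positive k with (r³s⁴)ᵏ = e is 20.

Answer: 20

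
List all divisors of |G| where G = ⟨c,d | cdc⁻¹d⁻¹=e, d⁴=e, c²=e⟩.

|G| = 8 = 2³. By Lagrange's theorem the order of any subgroup divides 8; the divisors of 8 are 1, 2, 4, 8.

Answer: 1, 2, 4, 8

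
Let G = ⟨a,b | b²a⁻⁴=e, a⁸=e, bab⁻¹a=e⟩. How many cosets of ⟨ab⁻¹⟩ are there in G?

First find ord(ab⁻¹) by computing successive powers:
  (ab⁻¹)¹ = ab⁻¹, (ab⁻¹)² = a⁴, (ab⁻¹)³ = ab, (ab⁻¹)⁴ = e.
So |⟨ab⁻¹⟩| = ord(ab⁻¹) = 4. With |G| = 16, by Lagrange [G : ⟨ab⁻¹⟩] = 16/4 = 4.

Answer: 4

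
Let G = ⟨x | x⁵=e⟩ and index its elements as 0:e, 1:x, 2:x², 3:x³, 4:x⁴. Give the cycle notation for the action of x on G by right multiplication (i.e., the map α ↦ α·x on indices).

(0 1 2 3 4)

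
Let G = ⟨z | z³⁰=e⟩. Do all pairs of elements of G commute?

G has a single generator, so G is cyclic and hence abelian.

Answer: Yes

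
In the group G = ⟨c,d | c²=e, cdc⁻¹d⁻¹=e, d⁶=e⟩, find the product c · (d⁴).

Compute c · (d⁴) by multiplying left to right and reducing via the relations at each step:
  c · d⁴ = cd⁴

Answer: cd⁴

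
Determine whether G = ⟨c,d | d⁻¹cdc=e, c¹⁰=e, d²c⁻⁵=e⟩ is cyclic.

Every cyclic group is abelian. But c·d = cd while d·c = c⁴d⁻¹, so c·d ≠ d·c and G is not abelian. Hence G is not cyclic.

Answer: No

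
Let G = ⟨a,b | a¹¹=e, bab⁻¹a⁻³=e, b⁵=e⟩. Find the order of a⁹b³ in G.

Compute successive powers until reaching e:
  (a⁹b³)¹ = a⁹b³, (a⁹b³)² = a¹⁰b, (a⁹b³)³ = a⁴b⁴, (a⁹b³)⁴ = a⁷b², (a⁹b³)⁵ = e.
The smallest positive k with (a⁹b³)ᵏ = e is 5.

Answer: 5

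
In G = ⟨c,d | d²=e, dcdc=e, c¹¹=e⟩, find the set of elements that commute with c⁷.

⟨c⁷⟩ ⊆ C_G(c⁷) since powers of c⁷ commute with c⁷; so |C_G(c⁷)| ≥ |⟨c⁷⟩| = 11.
By orbit–stabilizer, |C_G(c⁷)| = |G| / |conj. class of c⁷| = 22 / 2 = 11.
The 11 elements commuting with c⁷ are {e, c, c², c³, c⁴, c⁵, c⁶, c⁷, c⁸, c⁹, c¹⁰}.

Answer: {e, c, c², c³, c⁴, c⁵, c⁶, c⁷, c⁸, c⁹, c¹⁰}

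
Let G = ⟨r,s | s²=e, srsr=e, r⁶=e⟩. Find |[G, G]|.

G' = [G, G] is generated by all commutators. The generator-pair commutators are: [r, s] = r².
The subgroup they normally generate is {e, r², r⁴}, of order 3.
Check: |G/G'| = 12/3 = 4 is the order of the abelianisation.

Answer: 3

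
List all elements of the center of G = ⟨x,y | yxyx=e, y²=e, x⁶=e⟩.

An element z ∈ Z(G) iff z commutes with every generator.
For example x³ is central: (x³)·x = x⁴ = x·(x³); (x³)·y = x³y = y·(x³).
Whereas x ∉ Z(G) since x·y = xy ≠ x⁵y = y·x.
Checking each of the 12 elements this way gives Z(G) = {e, x³}, of order 2.

Answer: {e, x³}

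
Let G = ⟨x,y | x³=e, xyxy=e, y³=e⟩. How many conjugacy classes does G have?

The conjugacy classes (representative and size) are:
  [e] (size 1), [yx²] (size 4), [y²x] (size 4), [x²y²] (size 3).
Class equation: 1 + 4 + 4 + 3 = 12 = |G|. So G has 4 conjugacy classes.

Answer: 4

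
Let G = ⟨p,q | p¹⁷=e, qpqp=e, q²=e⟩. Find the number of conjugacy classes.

The conjugacy classes (representative and size) are:
  [e] (size 1), [p¹⁶] (size 2), [p²] (size 2), [p³] (size 2), [p¹³] (size 2), [p¹²] (size 2), [p⁶] (size 2), [p¹⁰] (size 2), [p⁹] (size 2), [p⁷q] (size 17).
Class equation: 1 + 2 + 2 + 2 + 2 + 2 + 2 + 2 + 2 + 17 = 34 = |G|. So G has 10 conjugacy classes.

Answer: 10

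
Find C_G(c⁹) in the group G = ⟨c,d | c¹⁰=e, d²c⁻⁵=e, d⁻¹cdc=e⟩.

⟨c⁹⟩ ⊆ C_G(c⁹) since powers of c⁹ commute with c⁹; so |C_G(c⁹)| ≥ |⟨c⁹⟩| = 10.
By orbit–stabilizer, |C_G(c⁹)| = |G| / |conj. class of c⁹| = 20 / 2 = 10.
The 10 elements commuting with c⁹ are {e, c, c², c³, c⁴, c⁵, c⁶, c⁷, c⁸, c⁹}.

Answer: {e, c, c², c³, c⁴, c⁵, c⁶, c⁷, c⁸, c⁹}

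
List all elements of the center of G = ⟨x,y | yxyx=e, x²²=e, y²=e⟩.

An element z ∈ Z(G) iff z commutes with every generator.
For example x¹¹ is central: (x¹¹)·x = x¹² = x·(x¹¹); (x¹¹)·y = x¹¹y = y·(x¹¹).
Whereas x ∉ Z(G) since x·y = xy ≠ x²¹y = y·x.
Checking each of the 44 elements this way gives Z(G) = {e, x¹¹}, of order 2.

Answer: {e, x¹¹}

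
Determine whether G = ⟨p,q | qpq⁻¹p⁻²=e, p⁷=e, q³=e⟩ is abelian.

p·q = pq but q·p = p²q, so p·q ≠ q·p and G is not abelian.

Answer: No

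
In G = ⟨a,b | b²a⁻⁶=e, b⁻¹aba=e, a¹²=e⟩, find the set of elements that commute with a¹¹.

⟨a¹¹⟩ ⊆ C_G(a¹¹) since powers of a¹¹ commute with a¹¹; so |C_G(a¹¹)| ≥ |⟨a¹¹⟩| = 12.
By orbit–stabilizer, |C_G(a¹¹)| = |G| / |conj. class of a¹¹| = 24 / 2 = 12.
The 12 elements commuting with a¹¹ are {e, a, a², a³, a⁴, a⁵, a⁶, a⁷, a⁸, a⁹, a¹⁰, a¹¹}.

Answer: {e, a, a², a³, a⁴, a⁵, a⁶, a⁷, a⁸, a⁹, a¹⁰, a¹¹}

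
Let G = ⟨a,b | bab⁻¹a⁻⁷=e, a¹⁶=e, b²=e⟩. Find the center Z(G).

An element z ∈ Z(G) iff z commutes with every generator.
For example a⁸ is central: (a⁸)·a = a⁹ = a·(a⁸); (a⁸)·b = a⁸b = b·(a⁸).
Whereas a ∉ Z(G) since a·b = ab ≠ a⁷b = b·a.
Checking each of the 32 elements this way gives Z(G) = {e, a⁸}, of order 2.

Answer: {e, a⁸}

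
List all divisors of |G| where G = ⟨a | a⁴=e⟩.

|G| = 4 = 2². By Lagrange's theorem the order of any subgroup divides 4; the divisors of 4 are 1, 2, 4.

Answer: 1, 2, 4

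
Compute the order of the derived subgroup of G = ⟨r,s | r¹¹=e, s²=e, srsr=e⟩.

G' = [G, G] is generated by all commutators. The generator-pair commutators are: [r, s] = r².
The subgroup they normally generate is {e, r, r², r³, r⁴, r⁵, r⁶, r⁷, r⁸, r⁹, r¹⁰}, of order 11.
Check: |G/G'| = 22/11 = 2 is the order of the abelianisation.

Answer: 11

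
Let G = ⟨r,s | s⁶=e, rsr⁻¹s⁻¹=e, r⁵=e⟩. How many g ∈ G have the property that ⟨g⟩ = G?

G is cyclic of order 30. An element generates G iff its order is 30, and a cyclic group of order 30 has exactly φ(30) = 8 such elements.

Answer: 8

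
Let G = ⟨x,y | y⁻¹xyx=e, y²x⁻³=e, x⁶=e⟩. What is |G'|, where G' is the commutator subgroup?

G' = [G, G] is generated by all commutators. The generator-pair commutators are: [x, y] = x².
The subgroup they normally generate is {e, x², x⁴}, of order 3.
Check: |G/G'| = 12/3 = 4 is the order of the abelianisation.

Answer: 3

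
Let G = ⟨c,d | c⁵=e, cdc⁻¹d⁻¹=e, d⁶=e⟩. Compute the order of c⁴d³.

Compute successive powers until reaching e:
  (c⁴d³)¹ = c⁴d³, (c⁴d³)² = c³, (c⁴d³)³ = c²d³, (c⁴d³)⁴ = c, (c⁴d³)⁵ = d³, (c⁴d³)⁶ = c⁴, (c⁴d³)⁷ = c³d³, (c⁴d³)⁸ = c², (c⁴d³)⁹ = cd³, (c⁴d³)¹⁰ = e.
The smallest positive k with (c⁴d³)ᵏ = e is 10.

Answer: 10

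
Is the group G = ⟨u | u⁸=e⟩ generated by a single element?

|G| = 8. The element u has order 8 (its powers give 8 distinct elements), so ⟨u⟩ = G and G is cyclic.

Answer: Yes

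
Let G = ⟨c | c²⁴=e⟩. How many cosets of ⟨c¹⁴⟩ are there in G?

First find ord(c¹⁴) by computing successive powers:
  (c¹⁴)¹ = c¹⁴, (c¹⁴)² = c⁴, (c¹⁴)³ = c¹⁸, (c¹⁴)⁴ = c⁸, (c¹⁴)⁵ = c²², (c¹⁴)⁶ = c¹², (c¹⁴)⁷ = c², (c¹⁴)⁸ = c¹⁶, (c¹⁴)⁹ = c⁶, (c¹⁴)¹⁰ = c²⁰, (c¹⁴)¹¹ = c¹⁰, (c¹⁴)¹² = e.
So |⟨c¹⁴⟩| = ord(c¹⁴) = 12. With |G| = 24, by Lagrange [G : ⟨c¹⁴⟩] = 24/12 = 2.

Answer: 2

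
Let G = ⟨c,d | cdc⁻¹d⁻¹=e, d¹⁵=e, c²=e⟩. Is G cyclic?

|G| = 30. The element cd has order 30 (its powers give 30 distinct elements), so ⟨cd⟩ = G and G is cyclic.

Answer: Yes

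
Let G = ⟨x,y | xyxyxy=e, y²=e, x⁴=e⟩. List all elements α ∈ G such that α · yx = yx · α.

⟨yx⟩ ⊆ C_G(yx) since powers of yx commute with yx; so |C_G(yx)| ≥ |⟨yx⟩| = 3.
By orbit–stabilizer, |C_G(yx)| = |G| / |conj. class of yx| = 24 / 8 = 3.
The 3 elements commuting with yx are {e, x³y, yx}.

Answer: {e, x³y, yx}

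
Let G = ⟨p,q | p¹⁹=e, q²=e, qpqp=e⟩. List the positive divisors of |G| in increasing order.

|G| = 38 = 2 · 19. By Lagrange's theorem the order of any subgroup divides 38; the divisors of 38 are 1, 2, 19, 38.

Answer: 1, 2, 19, 38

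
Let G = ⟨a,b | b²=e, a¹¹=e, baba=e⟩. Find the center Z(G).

An element z ∈ Z(G) iff z commutes with every generator.
For example e is central: e·a = a = a·e; e·b = b = b·e.
Whereas a ∉ Z(G) since a·b = ab ≠ a¹⁰b = b·a.
Checking each of the 22 elements this way gives Z(G) = {e}, of order 1.

Answer: {e}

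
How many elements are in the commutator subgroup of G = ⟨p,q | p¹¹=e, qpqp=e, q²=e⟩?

G' = [G, G] is generated by all commutators. The generator-pair commutators are: [p, q] = p².
The subgroup they normally generate is {e, p, p², p³, p⁴, p⁵, p⁶, p⁷, p⁸, p⁹, p¹⁰}, of order 11.
Check: |G/G'| = 22/11 = 2 is the order of the abelianisation.

Answer: 11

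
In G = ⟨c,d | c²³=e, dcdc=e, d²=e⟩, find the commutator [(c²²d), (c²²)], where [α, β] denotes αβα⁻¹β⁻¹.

[(c²²d), (c²²)] = (c²²d)·(c²²)·(c²²d)⁻¹·(c²²)⁻¹.
  (c²²d) · (c²²) = d
  d · (c²²d) = c
  c · c = c²

Answer: c²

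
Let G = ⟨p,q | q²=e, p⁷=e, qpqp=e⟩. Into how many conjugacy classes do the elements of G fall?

The conjugacy classes (representative and size) are:
  [e] (size 1), [p⁶] (size 2), [p⁵] (size 2), [p⁴] (size 2), [pq] (size 7).
Class equation: 1 + 2 + 2 + 2 + 7 = 14 = |G|. So G has 5 conjugacy classes.

Answer: 5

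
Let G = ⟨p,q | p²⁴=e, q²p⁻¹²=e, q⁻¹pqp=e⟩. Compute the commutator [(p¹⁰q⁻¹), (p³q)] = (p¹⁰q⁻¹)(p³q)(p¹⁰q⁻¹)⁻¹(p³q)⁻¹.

[(p¹⁰q⁻¹), (p³q)] = (p¹⁰q⁻¹)·(p³q)·(p¹⁰q⁻¹)⁻¹·(p³q)⁻¹.
  (p¹⁰q⁻¹) · (p³q) = p⁷
  (p⁷) · (p¹⁰q) = p⁵q⁻¹
  (p⁵q⁻¹) · (p³q⁻¹) = p¹⁴

Answer: p¹⁴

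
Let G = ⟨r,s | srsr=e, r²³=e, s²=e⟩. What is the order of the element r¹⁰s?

Compute successive powers until reaching e:
  (r¹⁰s)¹ = r¹⁰s, (r¹⁰s)² = e.
The smallest positive k with (r¹⁰s)ᵏ = e is 2.

Answer: 2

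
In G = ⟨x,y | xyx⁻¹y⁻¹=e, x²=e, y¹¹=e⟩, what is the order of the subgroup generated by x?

|⟨x⟩| equals the order of x. Compute successive powers until reaching e:
  x¹ = x, x² = e.
The smallest positive k with xᵏ = e is 2, so |⟨x⟩| = 2.

Answer: 2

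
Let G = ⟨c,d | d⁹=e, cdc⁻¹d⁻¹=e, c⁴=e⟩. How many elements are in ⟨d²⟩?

|⟨d²⟩| equals the order of d². Compute successive powers until reaching e:
  (d²)¹ = d², (d²)² = d⁴, (d²)³ = d⁶, (d²)⁴ = d⁸, (d²)⁵ = d, (d²)⁶ = d³, (d²)⁷ = d⁵, (d²)⁸ = d⁷, (d²)⁹ = e.
The smallest positive k with (d²)ᵏ = e is 9, so |⟨d²⟩| = 9.

Answer: 9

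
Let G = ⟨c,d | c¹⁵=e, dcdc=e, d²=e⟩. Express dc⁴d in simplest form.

Multiply left to right, reducing at each step:
  d · c⁴ = c¹¹d
  (c¹¹d) · d = c¹¹

Answer: c¹¹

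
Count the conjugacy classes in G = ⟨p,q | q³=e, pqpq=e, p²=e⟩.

The conjugacy classes (representative and size) are:
  [e] (size 1), [pq²] (size 3), [q²] (size 2).
Class equation: 1 + 3 + 2 = 6 = |G|. So G has 3 conjugacy classes.

Answer: 3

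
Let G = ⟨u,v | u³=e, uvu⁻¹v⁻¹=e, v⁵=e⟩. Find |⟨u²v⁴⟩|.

|⟨u²v⁴⟩| equals the order of u²v⁴. Compute successive powers until reaching e:
  (u²v⁴)¹ = u²v⁴, (u²v⁴)² = uv³, (u²v⁴)³ = v², (u²v⁴)⁴ = u²v, (u²v⁴)⁵ = u, (u²v⁴)⁶ = v⁴, (u²v⁴)⁷ = u²v³, (u²v⁴)⁸ = uv², (u²v⁴)⁹ = v, (u²v⁴)¹⁰ = u², (u²v⁴)¹¹ = uv⁴, (u²v⁴)¹² = v³, (u²v⁴)¹³ = u²v², (u²v⁴)¹⁴ = uv, (u²v⁴)¹⁵ = e.
The smallest positive k with (u²v⁴)ᵏ = e is 15, so |⟨u²v⁴⟩| = 15.

Answer: 15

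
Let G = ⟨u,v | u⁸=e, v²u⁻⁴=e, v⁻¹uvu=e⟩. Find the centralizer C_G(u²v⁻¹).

⟨u²v⁻¹⟩ ⊆ C_G(u²v⁻¹) since powers of u²v⁻¹ commute with u²v⁻¹; so |C_G(u²v⁻¹)| ≥ |⟨u²v⁻¹⟩| = 4.
By orbit–stabilizer, |C_G(u²v⁻¹)| = |G| / |conj. class of u²v⁻¹| = 16 / 4 = 4.
The 4 elements commuting with u²v⁻¹ are {e, u⁴, u²v, u²v⁻¹}.

Answer: {e, u⁴, u²v, u²v⁻¹}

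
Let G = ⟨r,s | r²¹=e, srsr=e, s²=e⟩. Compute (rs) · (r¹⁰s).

Compute (rs) · (r¹⁰s) by multiplying left to right and reducing via the relations at each step:
  (rs) · r¹⁰ = r¹²s
  (r¹²s) · s = r¹²

Answer: r¹²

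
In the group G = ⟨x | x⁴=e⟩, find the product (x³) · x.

Compute (x³) · x by multiplying left to right and reducing via the relations at each step:
  (x³) · x = e

Answer: e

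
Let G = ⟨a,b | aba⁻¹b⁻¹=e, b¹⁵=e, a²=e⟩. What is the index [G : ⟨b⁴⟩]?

First find ord(b⁴) by computing successive powers:
  (b⁴)¹ = b⁴, (b⁴)² = b⁸, (b⁴)³ = b¹², (b⁴)⁴ = b, (b⁴)⁵ = b⁵, (b⁴)⁶ = b⁹, (b⁴)⁷ = b¹³, (b⁴)⁸ = b², (b⁴)⁹ = b⁶, (b⁴)¹⁰ = b¹⁰, (b⁴)¹¹ = b¹⁴, (b⁴)¹² = b³, (b⁴)¹³ = b⁷, (b⁴)¹⁴ = b¹¹, (b⁴)¹⁵ = e.
So |⟨b⁴⟩| = ord(b⁴) = 15. With |G| = 30, by Lagrange [G : ⟨b⁴⟩] = 30/15 = 2.

Answer: 2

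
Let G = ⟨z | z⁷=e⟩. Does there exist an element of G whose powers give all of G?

|G| = 7. The element z has order 7 (its powers give 7 distinct elements), so ⟨z⟩ = G and G is cyclic.

Answer: Yes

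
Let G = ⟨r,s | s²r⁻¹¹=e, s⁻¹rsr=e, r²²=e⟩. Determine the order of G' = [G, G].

G' = [G, G] is generated by all commutators. The generator-pair commutators are: [r, s] = r².
The subgroup they normally generate is {e, r², r⁴, r⁶, r⁸, r¹⁰, r¹², r¹⁴, r¹⁶, r¹⁸, r²⁰}, of order 11.
Check: |G/G'| = 44/11 = 4 is the order of the abelianisation.

Answer: 11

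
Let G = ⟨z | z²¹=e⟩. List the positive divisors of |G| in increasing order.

|G| = 21 = 3 · 7. By Lagrange's theorem the order of any subgroup divides 21; the divisors of 21 are 1, 3, 7, 21.

Answer: 1, 3, 7, 21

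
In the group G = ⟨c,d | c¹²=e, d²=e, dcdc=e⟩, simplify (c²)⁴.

Compute successive powers of (c²), reducing at each step:
  (c²)²: (c²) · c² = c⁴
  (c²)³: (c⁴) · c² = c⁶
  (c²)⁴: (c⁶) · c² = c⁸

Answer: c⁸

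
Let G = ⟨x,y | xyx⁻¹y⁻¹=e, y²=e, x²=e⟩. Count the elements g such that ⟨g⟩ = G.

⟨g⟩ = G would require ord(g) = |G| = 4, but the maximum element order in G is 2 < 4. So G is not cyclic and no single element generates it: the count is 0.

Answer: 0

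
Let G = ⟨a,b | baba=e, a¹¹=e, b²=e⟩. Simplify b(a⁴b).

Compute b · (a⁴b) by multiplying left to right and reducing via the relations at each step:
  b · a⁴ = a⁷b
  (a⁷b) · b = a⁷

Answer: a⁷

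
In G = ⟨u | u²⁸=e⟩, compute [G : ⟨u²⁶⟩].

First find ord(u²⁶) by computing successive powers:
  (u²⁶)¹ = u²⁶, (u²⁶)² = u²⁴, (u²⁶)³ = u²², (u²⁶)⁴ = u²⁰, (u²⁶)⁵ = u¹⁸, (u²⁶)⁶ = u¹⁶, (u²⁶)⁷ = u¹⁴, (u²⁶)⁸ = u¹², (u²⁶)⁹ = u¹⁰, (u²⁶)¹⁰ = u⁸, (u²⁶)¹¹ = u⁶, (u²⁶)¹² = u⁴, (u²⁶)¹³ = u², (u²⁶)¹⁴ = e.
So |⟨u²⁶⟩| = ord(u²⁶) = 14. With |G| = 28, by Lagrange [G : ⟨u²⁶⟩] = 28/14 = 2.

Answer: 2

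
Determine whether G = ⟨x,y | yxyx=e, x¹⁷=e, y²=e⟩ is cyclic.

Every cyclic group is abelian. But x·y = xy while y·x = x¹⁶y, so x·y ≠ y·x and G is not abelian. Hence G is not cyclic.

Answer: No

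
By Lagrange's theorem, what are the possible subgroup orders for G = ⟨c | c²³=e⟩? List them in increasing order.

|G| = 23 = 23. By Lagrange's theorem the order of any subgroup divides 23; the divisors of 23 are 1, 23.

Answer: 1, 23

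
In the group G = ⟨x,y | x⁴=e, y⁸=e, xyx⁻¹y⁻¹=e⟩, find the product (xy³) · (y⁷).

Compute (xy³) · (y⁷) by multiplying left to right and reducing via the relations at each step:
  (xy³) · y⁷ = xy²

Answer: xy²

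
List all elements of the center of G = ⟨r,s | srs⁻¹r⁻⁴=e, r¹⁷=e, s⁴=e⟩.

An element z ∈ Z(G) iff z commutes with every generator.
For example e is central: e·r = r = r·e; e·s = s = s·e.
Whereas r ∉ Z(G) since r·s = rs ≠ r⁴s = s·r.
Checking each of the 68 elements this way gives Z(G) = {e}, of order 1.

Answer: {e}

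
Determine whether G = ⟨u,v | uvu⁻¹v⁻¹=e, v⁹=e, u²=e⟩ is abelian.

Each pair of generators commutes: u·v = uv = v·u. Since the generators pairwise commute, every element of G commutes with every other, so G is abelian.

Answer: Yes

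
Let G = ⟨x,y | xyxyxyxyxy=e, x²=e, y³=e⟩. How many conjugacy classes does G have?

The conjugacy classes (representative and size) are:
  [e] (size 1), [xyxy²xyxy²x] (size 15), [yxyxy²x] (size 20), [xy²xy²x] (size 12), [y²xyxy²] (size 12).
Class equation: 1 + 15 + 20 + 12 + 12 = 60 = |G|. So G has 5 conjugacy classes.

Answer: 5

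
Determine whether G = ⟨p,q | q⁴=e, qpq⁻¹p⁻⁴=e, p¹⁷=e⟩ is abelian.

p·q = pq but q·p = p⁴q, so p·q ≠ q·p and G is not abelian.

Answer: No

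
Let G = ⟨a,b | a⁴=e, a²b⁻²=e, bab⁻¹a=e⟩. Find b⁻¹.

The order of b is 4 (smallest k with bᵏ = e), so b⁻¹ = b³ = b⁻¹.
Check: b · (b⁻¹) → b · b⁻¹ = e, giving e as required.

Answer: b⁻¹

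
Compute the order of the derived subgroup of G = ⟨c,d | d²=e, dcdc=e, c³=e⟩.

G' = [G, G] is generated by all commutators. The generator-pair commutators are: [c, d] = c².
The subgroup they normally generate is {e, c, c²}, of order 3.
Check: |G/G'| = 6/3 = 2 is the order of the abelianisation.

Answer: 3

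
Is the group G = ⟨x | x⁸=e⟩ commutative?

G has a single generator, so G is cyclic and hence abelian.

Answer: Yes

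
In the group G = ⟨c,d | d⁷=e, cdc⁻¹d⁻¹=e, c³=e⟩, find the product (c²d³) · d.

Compute (c²d³) · d by multiplying left to right and reducing via the relations at each step:
  (c²d³) · d = c²d⁴

Answer: c²d⁴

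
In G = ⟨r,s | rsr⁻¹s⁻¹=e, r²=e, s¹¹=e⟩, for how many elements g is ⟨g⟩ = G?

G is cyclic of order 22. An element generates G iff its order is 22, and a cyclic group of order 22 has exactly φ(22) = 10 such elements.

Answer: 10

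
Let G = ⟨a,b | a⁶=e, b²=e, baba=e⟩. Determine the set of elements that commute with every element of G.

An element z ∈ Z(G) iff z commutes with every generator.
For example a³ is central: (a³)·a = a⁴ = a·(a³); (a³)·b = a³b = b·(a³).
Whereas a ∉ Z(G) since a·b = ab ≠ a⁵b = b·a.
Checking each of the 12 elements this way gives Z(G) = {e, a³}, of order 2.

Answer: {e, a³}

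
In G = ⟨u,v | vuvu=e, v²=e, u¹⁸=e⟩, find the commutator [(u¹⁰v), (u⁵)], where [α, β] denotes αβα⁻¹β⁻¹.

[(u¹⁰v), (u⁵)] = (u¹⁰v)·(u⁵)·(u¹⁰v)⁻¹·(u⁵)⁻¹.
  (u¹⁰v) · (u⁵) = u⁵v
  (u⁵v) · (u¹⁰v) = u¹³
  (u¹³) · (u¹³) = u⁸

Answer: u⁸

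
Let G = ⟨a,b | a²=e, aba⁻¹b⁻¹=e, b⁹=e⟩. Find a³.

Compute successive powers of a, reducing at each step:
  a²: a · a = e
  a³: e · a = a

Answer: a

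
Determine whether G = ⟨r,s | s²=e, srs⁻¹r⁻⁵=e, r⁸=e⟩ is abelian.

r·s = rs but s·r = r⁵s, so r·s ≠ s·r and G is not abelian.

Answer: No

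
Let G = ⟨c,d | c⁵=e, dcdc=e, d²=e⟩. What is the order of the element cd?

Compute successive powers until reaching e:
  (cd)¹ = cd, (cd)² = e.
The smallest positive k with (cd)ᵏ = e is 2.

Answer: 2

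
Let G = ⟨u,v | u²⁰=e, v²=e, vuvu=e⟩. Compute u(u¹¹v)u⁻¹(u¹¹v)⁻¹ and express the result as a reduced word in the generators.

[u, (u¹¹v)] = u·(u¹¹v)·u⁻¹·(u¹¹v)⁻¹.
  u · (u¹¹v) = u¹²v
  (u¹²v) · (u¹⁹) = u¹³v
  (u¹³v) · (u¹¹v) = u²

Answer: u²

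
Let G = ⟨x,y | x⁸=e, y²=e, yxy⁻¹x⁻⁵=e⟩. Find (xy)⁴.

Compute successive powers of (xy), reducing at each step:
  (xy)²: (xy) · x = x⁶y;   (x⁶y) · y = x⁶
  (xy)³: (x⁶) · x = x⁷;   (x⁷) · y = x⁷y
  (xy)⁴: (x⁷y) · x = x⁴y;   (x⁴y) · y = x⁴

Answer: x⁴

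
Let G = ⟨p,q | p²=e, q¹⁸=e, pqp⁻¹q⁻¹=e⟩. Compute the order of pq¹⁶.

Compute successive powers until reaching e:
  (pq¹⁶)¹ = pq¹⁶, (pq¹⁶)² = q¹⁴, (pq¹⁶)³ = pq¹², (pq¹⁶)⁴ = q¹⁰, (pq¹⁶)⁵ = pq⁸, (pq¹⁶)⁶ = q⁶, (pq¹⁶)⁷ = pq⁴, (pq¹⁶)⁸ = q², (pq¹⁶)⁹ = p, (pq¹⁶)¹⁰ = q¹⁶, (pq¹⁶)¹¹ = pq¹⁴, (pq¹⁶)¹² = q¹², (pq¹⁶)¹³ = pq¹⁰, (pq¹⁶)¹⁴ = q⁸, (pq¹⁶)¹⁵ = pq⁶, (pq¹⁶)¹⁶ = q⁴, (pq¹⁶)¹⁷ = pq², (pq¹⁶)¹⁸ = e.
The smallest positive k with (pq¹⁶)ᵏ = e is 18.

Answer: 18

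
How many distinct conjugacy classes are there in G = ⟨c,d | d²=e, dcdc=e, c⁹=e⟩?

The conjugacy classes (representative and size) are:
  [e] (size 1), [c⁸] (size 2), [c⁷] (size 2), [c⁶] (size 2), [c⁵] (size 2), [c⁴d] (size 9).
Class equation: 1 + 2 + 2 + 2 + 2 + 9 = 18 = |G|. So G has 6 conjugacy classes.

Answer: 6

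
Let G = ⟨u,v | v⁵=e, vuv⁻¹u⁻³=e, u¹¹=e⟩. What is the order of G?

Enumerate words in the generators, reducing via the relations: the distinct elements are
  {e, u, v, uv, u², u³, u⁴, u⁵, u⁶, u⁷, u⁸, u⁹, v², v³, v⁴, uv², uv³, uv⁴, u²v, u³v, u¹⁰, u⁴v, u⁵v, u⁶v, u⁷v, u⁸v, u⁹v, u²v², u²v³, u²v⁴, u³v², u³v³, u³v⁴, u¹⁰v, u⁴v², u⁴v³, u⁴v⁴, u⁵v², u⁵v³, u⁵v⁴, u⁶v², u⁶v³, u⁶v⁴, u⁷v², u⁷v³, u⁷v⁴, u⁸v², u⁸v³, u⁸v⁴, u⁹v², u⁹v³, u⁹v⁴, u¹⁰v², u¹⁰v³, u¹⁰v⁴}.
No further products give new elements, so |G| = 55.

Answer: 55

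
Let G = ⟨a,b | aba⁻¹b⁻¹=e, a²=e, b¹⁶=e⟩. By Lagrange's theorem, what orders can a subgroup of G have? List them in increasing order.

|G| = 32 = 2⁵. By Lagrange's theorem the order of any subgroup divides 32; the divisors of 32 are 1, 2, 4, 8, 16, 32.

Answer: 1, 2, 4, 8, 16, 32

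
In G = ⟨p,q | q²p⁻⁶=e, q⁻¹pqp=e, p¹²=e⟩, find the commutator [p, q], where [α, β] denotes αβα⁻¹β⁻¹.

[p, q] = p·q·p⁻¹·q⁻¹.
  p · q = pq
  (pq) · (p¹¹) = p²q
  (p²q) · (q⁻¹) = p²

Answer: p²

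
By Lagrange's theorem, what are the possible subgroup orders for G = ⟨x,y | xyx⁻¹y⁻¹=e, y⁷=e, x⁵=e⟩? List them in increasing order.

|G| = 35 = 5 · 7. By Lagrange's theorem the order of any subgroup divides 35; the divisors of 35 are 1, 5, 7, 35.

Answer: 1, 5, 7, 35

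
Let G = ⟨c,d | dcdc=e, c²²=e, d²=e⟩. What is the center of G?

An element z ∈ Z(G) iff z commutes with every generator.
For example c¹¹ is central: (c¹¹)·c = c¹² = c·(c¹¹); (c¹¹)·d = c¹¹d = d·(c¹¹).
Whereas c ∉ Z(G) since c·d = cd ≠ c²¹d = d·c.
Checking each of the 44 elements this way gives Z(G) = {e, c¹¹}, of order 2.

Answer: {e, c¹¹}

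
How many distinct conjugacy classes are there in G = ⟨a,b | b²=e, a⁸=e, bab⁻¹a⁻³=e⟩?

The conjugacy classes (representative and size) are:
  [e] (size 1), [a³] (size 2), [a²] (size 2), [a⁴] (size 1), [a⁵] (size 2), [a⁴b] (size 4), [ab] (size 4).
Class equation: 1 + 2 + 2 + 1 + 2 + 4 + 4 = 16 = |G|. So G has 7 conjugacy classes.

Answer: 7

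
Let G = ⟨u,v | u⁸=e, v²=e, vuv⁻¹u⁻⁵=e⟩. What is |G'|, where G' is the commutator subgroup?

G' = [G, G] is generated by all commutators. The generator-pair commutators are: [u, v] = u⁴.
The subgroup they normally generate is {e, u⁴}, of order 2.
Check: |G/G'| = 16/2 = 8 is the order of the abelianisation.

Answer: 2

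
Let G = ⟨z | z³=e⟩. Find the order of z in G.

Compute successive powers until reaching e:
  z¹ = z, z² = z², z³ = e.
The smallest positive k with zᵏ = e is 3.

Answer: 3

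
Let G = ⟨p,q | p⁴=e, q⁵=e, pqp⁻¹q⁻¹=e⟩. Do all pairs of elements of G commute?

Each pair of generators commutes: p·q = pq = q·p. Since the generators pairwise commute, every element of G commutes with every other, so G is abelian.

Answer: Yes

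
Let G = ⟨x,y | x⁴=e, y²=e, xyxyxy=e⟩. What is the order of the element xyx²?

Compute successive powers until reaching e:
  (xyx²)¹ = xyx², (xyx²)² = x²yx³, (xyx²)³ = e.
The smallest positive k with (xyx²)ᵏ = e is 3.

Answer: 3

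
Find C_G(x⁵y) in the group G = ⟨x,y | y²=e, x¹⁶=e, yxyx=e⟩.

⟨x⁵y⟩ ⊆ C_G(x⁵y) since powers of x⁵y commute with x⁵y; so |C_G(x⁵y)| ≥ |⟨x⁵y⟩| = 2.
By orbit–stabilizer, |C_G(x⁵y)| = |G| / |conj. class of x⁵y| = 32 / 8 = 4.
The 4 elements commuting with x⁵y are {e, x⁸, x⁵y, x¹³y}.

Answer: {e, x⁸, x⁵y, x¹³y}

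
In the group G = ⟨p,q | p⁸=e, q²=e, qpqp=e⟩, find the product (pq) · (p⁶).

Compute (pq) · (p⁶) by multiplying left to right and reducing via the relations at each step:
  (pq) · p⁶ = p³q

Answer: p³q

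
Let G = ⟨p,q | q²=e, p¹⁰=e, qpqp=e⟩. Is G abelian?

p·q = pq but q·p = p⁹q, so p·q ≠ q·p and G is not abelian.

Answer: No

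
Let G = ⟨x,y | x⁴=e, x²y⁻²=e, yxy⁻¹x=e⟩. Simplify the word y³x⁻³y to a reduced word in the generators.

Multiply left to right, reducing at each step:
  (y⁻¹) · x⁻³ = xy
  (xy) · y = x³

Answer: x³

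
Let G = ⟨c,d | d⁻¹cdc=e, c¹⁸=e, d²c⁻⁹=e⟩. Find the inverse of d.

The order of d is 4 (smallest k with dᵏ = e), so d⁻¹ = d³ = d⁻¹.
Check: d · (d⁻¹) → d · d⁻¹ = e, giving e as required.

Answer: d⁻¹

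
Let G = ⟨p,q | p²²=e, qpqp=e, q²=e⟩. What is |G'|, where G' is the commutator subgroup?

G' = [G, G] is generated by all commutators. The generator-pair commutators are: [p, q] = p².
The subgroup they normally generate is {e, p², p⁴, p⁶, p⁸, p¹⁰, p¹², p¹⁴, p¹⁶, p¹⁸, p²⁰}, of order 11.
Check: |G/G'| = 44/11 = 4 is the order of the abelianisation.

Answer: 11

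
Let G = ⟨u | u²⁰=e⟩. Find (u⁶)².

Compute successive powers of (u⁶), reducing at each step:
  (u⁶)²: (u⁶) · u⁶ = u¹²

Answer: u¹²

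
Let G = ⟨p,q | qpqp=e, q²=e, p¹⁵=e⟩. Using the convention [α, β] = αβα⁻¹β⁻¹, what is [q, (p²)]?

[q, (p²)] = q·(p²)·q⁻¹·(p²)⁻¹.
  q · (p²) = p¹³q
  (p¹³q) · q = p¹³
  (p¹³) · (p¹³) = p¹¹

Answer: p¹¹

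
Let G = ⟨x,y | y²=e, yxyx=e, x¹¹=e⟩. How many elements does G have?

Enumerate words in the generators, reducing via the relations: the distinct elements are
  {e, x, y, xy, x², x³, x⁴, x⁵, x⁶, x⁷, x⁸, x⁹, x²y, x³y, x¹⁰, x⁴y, x⁵y, x⁶y, x⁷y, x⁸y, x⁹y, x¹⁰y}.
No further products give new elements, so |G| = 22.

Answer: 22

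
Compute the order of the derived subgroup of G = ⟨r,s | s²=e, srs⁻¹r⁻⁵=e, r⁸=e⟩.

G' = [G, G] is generated by all commutators. The generator-pair commutators are: [r, s] = r⁴.
The subgroup they normally generate is {e, r⁴}, of order 2.
Check: |G/G'| = 16/2 = 8 is the order of the abelianisation.

Answer: 2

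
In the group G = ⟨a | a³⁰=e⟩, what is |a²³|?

Compute successive powers until reaching e:
  (a²³)¹ = a²³, (a²³)² = a¹⁶, (a²³)³ = a⁹, (a²³)⁴ = a², (a²³)⁵ = a²⁵, (a²³)⁶ = a¹⁸, (a²³)⁷ = a¹¹, (a²³)⁸ = a⁴, (a²³)⁹ = a²⁷, (a²³)¹⁰ = a²⁰, (a²³)¹¹ = a¹³, (a²³)¹² = a⁶, (a²³)¹³ = a²⁹, (a²³)¹⁴ = a²², (a²³)¹⁵ = a¹⁵, (a²³)¹⁶ = a⁸, (a²³)¹⁷ = a, (a²³)¹⁸ = a²⁴, (a²³)¹⁹ = a¹⁷, (a²³)²⁰ = a¹⁰, (a²³)²¹ = a³, (a²³)²² = a²⁶, (a²³)²³ = a¹⁹, (a²³)²⁴ = a¹², (a²³)²⁵ = a⁵, (a²³)²⁶ = a²⁸, (a²³)²⁷ = a²¹, (a²³)²⁸ = a¹⁴, (a²³)²⁹ = a⁷, (a²³)³⁰ = e.
The smallest positive k with (a²³)ᵏ = e is 30.

Answer: 30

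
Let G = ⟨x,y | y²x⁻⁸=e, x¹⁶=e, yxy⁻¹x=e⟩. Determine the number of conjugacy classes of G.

The conjugacy classes (representative and size) are:
  [e] (size 1), [x] (size 2), [x¹⁴] (size 2), [x¹³] (size 2), [x¹²] (size 2), [x⁵] (size 2), [x¹⁰] (size 2), [x⁷] (size 2), [x⁸] (size 1), [y⁻¹] (size 8), [x⁷y⁻¹] (size 8).
Class equation: 1 + 2 + 2 + 2 + 2 + 2 + 2 + 2 + 1 + 8 + 8 = 32 = |G|. So G has 11 conjugacy classes.

Answer: 11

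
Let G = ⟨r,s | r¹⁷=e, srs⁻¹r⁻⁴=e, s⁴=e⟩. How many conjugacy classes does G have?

The conjugacy classes (representative and size) are:
  [e] (size 1), [r⁴] (size 4), [r²] (size 4), [r⁵] (size 4), [r¹¹] (size 4), [r⁷s] (size 17), [r³s²] (size 17), [r⁹s³] (size 17).
Class equation: 1 + 4 + 4 + 4 + 4 + 17 + 17 + 17 = 68 = |G|. So G has 8 conjugacy classes.

Answer: 8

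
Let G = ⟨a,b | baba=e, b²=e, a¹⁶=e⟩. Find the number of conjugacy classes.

The conjugacy classes (representative and size) are:
  [e] (size 1), [a¹⁵] (size 2), [a²] (size 2), [a³] (size 2), [a¹²] (size 2), [a⁵] (size 2), [a⁶] (size 2), [a⁷] (size 2), [a⁸] (size 1), [a²b] (size 8), [a¹⁵b] (size 8).
Class equation: 1 + 2 + 2 + 2 + 2 + 2 + 2 + 2 + 1 + 8 + 8 = 32 = |G|. So G has 11 conjugacy classes.

Answer: 11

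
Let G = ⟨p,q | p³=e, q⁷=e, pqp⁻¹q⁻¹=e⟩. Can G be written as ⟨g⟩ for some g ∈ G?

|G| = 21. The element pq has order 21 (its powers give 21 distinct elements), so ⟨pq⟩ = G and G is cyclic.

Answer: Yes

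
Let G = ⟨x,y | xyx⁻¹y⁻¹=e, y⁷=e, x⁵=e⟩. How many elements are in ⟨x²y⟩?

|⟨x²y⟩| equals the order of x²y. Compute successive powers until reaching e:
  (x²y)¹ = x²y, (x²y)² = x⁴y², (x²y)³ = xy³, (x²y)⁴ = x³y⁴, (x²y)⁵ = y⁵, (x²y)⁶ = x²y⁶, (x²y)⁷ = x⁴, (x²y)⁸ = xy, (x²y)⁹ = x³y², (x²y)¹⁰ = y³, (x²y)¹¹ = x²y⁴, (x²y)¹² = x⁴y⁵, (x²y)¹³ = xy⁶, (x²y)¹⁴ = x³, (x²y)¹⁵ = y, (x²y)¹⁶ = x²y², (x²y)¹⁷ = x⁴y³, (x²y)¹⁸ = xy⁴, (x²y)¹⁹ = x³y⁵, (x²y)²⁰ = y⁶, (x²y)²¹ = x², (x²y)²² = x⁴y, (x²y)²³ = xy², (x²y)²⁴ = x³y³, (x²y)²⁵ = y⁴, (x²y)²⁶ = x²y⁵, (x²y)²⁷ = x⁴y⁶, (x²y)²⁸ = x, (x²y)²⁹ = x³y, (x²y)³⁰ = y², (x²y)³¹ = x²y³, (x²y)³² = x⁴y⁴, (x²y)³³ = xy⁵, (x²y)³⁴ = x³y⁶, (x²y)³⁵ = e.
The smallest positive k with (x²y)ᵏ = e is 35, so |⟨x²y⟩| = 35.

Answer: 35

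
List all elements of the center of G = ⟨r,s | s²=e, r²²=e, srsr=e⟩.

An element z ∈ Z(G) iff z commutes with every generator.
For example r¹¹ is central: (r¹¹)·r = r¹² = r·(r¹¹); (r¹¹)·s = r¹¹s = s·(r¹¹).
Whereas r ∉ Z(G) since r·s = rs ≠ r²¹s = s·r.
Checking each of the 44 elements this way gives Z(G) = {e, r¹¹}, of order 2.

Answer: {e, r¹¹}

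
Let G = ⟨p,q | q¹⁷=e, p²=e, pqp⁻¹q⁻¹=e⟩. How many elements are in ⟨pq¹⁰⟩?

|⟨pq¹⁰⟩| equals the order of pq¹⁰. Compute successive powers until reaching e:
  (pq¹⁰)¹ = pq¹⁰, (pq¹⁰)² = q³, (pq¹⁰)³ = pq¹³, (pq¹⁰)⁴ = q⁶, (pq¹⁰)⁵ = pq¹⁶, (pq¹⁰)⁶ = q⁹, (pq¹⁰)⁷ = pq², (pq¹⁰)⁸ = q¹², (pq¹⁰)⁹ = pq⁵, (pq¹⁰)¹⁰ = q¹⁵, (pq¹⁰)¹¹ = pq⁸, (pq¹⁰)¹² = q, (pq¹⁰)¹³ = pq¹¹, (pq¹⁰)¹⁴ = q⁴, (pq¹⁰)¹⁵ = pq¹⁴, (pq¹⁰)¹⁶ = q⁷, (pq¹⁰)¹⁷ = p, (pq¹⁰)¹⁸ = q¹⁰, (pq¹⁰)¹⁹ = pq³, (pq¹⁰)²⁰ = q¹³, (pq¹⁰)²¹ = pq⁶, (pq¹⁰)²² = q¹⁶, (pq¹⁰)²³ = pq⁹, (pq¹⁰)²⁴ = q², (pq¹⁰)²⁵ = pq¹², (pq¹⁰)²⁶ = q⁵, (pq¹⁰)²⁷ = pq¹⁵, (pq¹⁰)²⁸ = q⁸, (pq¹⁰)²⁹ = pq, (pq¹⁰)³⁰ = q¹¹, (pq¹⁰)³¹ = pq⁴, (pq¹⁰)³² = q¹⁴, (pq¹⁰)³³ = pq⁷, (pq¹⁰)³⁴ = e.
The smallest positive k with (pq¹⁰)ᵏ = e is 34, so |⟨pq¹⁰⟩| = 34.

Answer: 34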